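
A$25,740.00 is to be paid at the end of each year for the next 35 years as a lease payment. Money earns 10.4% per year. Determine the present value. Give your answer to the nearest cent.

This is an ordinary annuity: 35 payments of A$25,740.00 at the end of each year.
Periodic rate r = 0.104 per year.
PV = PMT × [(1 − (1+r)^−n)/r] = 25,740 × [1 − (1+r)^−35] / r = A$239,743.65

A$239,743.65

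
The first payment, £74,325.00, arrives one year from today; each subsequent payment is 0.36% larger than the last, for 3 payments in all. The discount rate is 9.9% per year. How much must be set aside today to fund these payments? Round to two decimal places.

Periodic rate r = 0.099 per year.
Growing ordinary annuity: PV = PMT₁ × [1 − ((1+g)/(1+r))^n] / (r − g) = 74,325 × [1 − ((1+0.0036)/(1+r))^3] / (r − 0.0036) = £185,786.58.

£185,786.58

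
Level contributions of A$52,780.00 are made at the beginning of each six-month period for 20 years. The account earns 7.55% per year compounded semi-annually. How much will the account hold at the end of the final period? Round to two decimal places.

A$4,936,926.43

This is an annuity due: 40 deposits of A$52,780.00 at the beginning of each six-month period.
Periodic rate r = 0.0755/2 per half-year; n is counted in half-years.
FV = PMT × [((1+r)^n − 1)/r] × (1+r) = 52,780 × [(1+r)^40 − 1] / r × (1+r) = A$4,936,926.43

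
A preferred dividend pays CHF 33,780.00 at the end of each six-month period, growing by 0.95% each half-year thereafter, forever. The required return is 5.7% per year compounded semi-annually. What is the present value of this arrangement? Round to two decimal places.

Periodic rate r = 0.057/2 per half-year.
Growing perpetuity (Gordon): PV = PMT₁ / (r − g) = 33,780 / (r − 0.0095) = CHF 1,777,894.74.

CHF 1,777,894.74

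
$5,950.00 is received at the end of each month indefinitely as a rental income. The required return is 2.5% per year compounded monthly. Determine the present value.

Periodic rate r = 0.025/12 per month.
Level perpetuity: PV = PMT / r = 5,950 / (0.025/12) = $2,856,000.00.

$2,856,000.00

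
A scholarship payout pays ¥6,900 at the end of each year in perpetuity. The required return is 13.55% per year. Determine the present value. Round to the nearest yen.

Periodic rate r = 0.1355 per year.
Level perpetuity: PV = PMT / r = 6,900 / (0.1355) = ¥50,923.

¥50,923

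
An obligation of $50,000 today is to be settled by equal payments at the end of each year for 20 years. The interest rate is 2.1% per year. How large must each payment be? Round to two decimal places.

$3,087.42

Level ordinary annuity; solve PV = PMT × [(1 − (1+r)^−n)/r] for PMT.
Periodic rate r = 0.021 per year.
With n = 20: PMT = 50,000 / ([(1 − (1+r)^−n)/r]) = $3,087.42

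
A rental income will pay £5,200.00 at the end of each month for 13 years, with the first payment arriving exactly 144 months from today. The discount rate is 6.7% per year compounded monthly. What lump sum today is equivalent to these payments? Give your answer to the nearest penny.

£243,833.07

Ordinary annuity of 156 payments, first payment at period 144.
Periodic rate r = 0.067/12 per month; n is counted in months.
The ordinary-annuity PV formula values the stream one period before the first payment (period 143); discount that back 143 periods:
PV₀ = 5,200 × [1 − (1+r)^−156] / r × (1+r)^−143 = £243,833.07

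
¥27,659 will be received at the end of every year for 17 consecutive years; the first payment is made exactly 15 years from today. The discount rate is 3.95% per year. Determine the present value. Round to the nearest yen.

¥196,388

Ordinary annuity of 17 payments, first payment at period 15.
Periodic rate r = 0.0395 per year.
The ordinary-annuity PV formula values the stream one period before the first payment (period 14); discount that back 14 periods:
PV₀ = 27,659 × [1 − (1+r)^−17] / r × (1+r)^−14 = ¥196,388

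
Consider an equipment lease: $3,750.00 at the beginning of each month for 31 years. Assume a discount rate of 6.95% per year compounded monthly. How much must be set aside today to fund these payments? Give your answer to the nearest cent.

$575,243.59

This is an annuity due: 372 payments of $3,750.00 at the beginning of each month.
Periodic rate r = 0.0695/12 per month; n is counted in months.
PV = PMT × [(1 − (1+r)^−n)/r] × (1+r) = 3,750 × [1 − (1+r)^−372] / r × (1+r) = $575,243.59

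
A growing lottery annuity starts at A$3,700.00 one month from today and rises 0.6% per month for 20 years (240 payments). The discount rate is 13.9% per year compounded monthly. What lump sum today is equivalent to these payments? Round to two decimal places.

Periodic rate r = 0.139/12 per month; n is counted in months.
Growing ordinary annuity: PV = PMT₁ × [1 − ((1+g)/(1+r))^n] / (r − g) = 3,700 × [1 − ((1+0.006)/(1+r))^240] / (r − 0.006) = A$487,127.26.

A$487,127.26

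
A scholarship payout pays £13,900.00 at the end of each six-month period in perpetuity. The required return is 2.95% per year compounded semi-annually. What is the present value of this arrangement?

£942,372.88

Periodic rate r = 0.0295/2 per half-year.
Level perpetuity: PV = PMT / r = 13,900 / (0.0295/2) = £942,372.88.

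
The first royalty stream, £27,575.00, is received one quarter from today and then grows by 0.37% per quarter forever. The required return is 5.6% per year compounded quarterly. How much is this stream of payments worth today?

£2,677,184.47

Periodic rate r = 0.056/4 per quarter.
Growing perpetuity (Gordon): PV = PMT₁ / (r − g) = 27,575 / (r − 0.0037) = £2,677,184.47.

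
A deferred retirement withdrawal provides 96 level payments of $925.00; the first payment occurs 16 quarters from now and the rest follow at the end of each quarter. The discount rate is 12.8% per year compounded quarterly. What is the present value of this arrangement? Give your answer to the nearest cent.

Ordinary annuity of 96 payments, first payment at period 16.
Periodic rate r = 0.128/4 per quarter; n is counted in quarters.
The ordinary-annuity PV formula values the stream one period before the first payment (period 15); discount that back 15 periods:
PV₀ = 925 × [1 − (1+r)^−96] / r × (1+r)^−15 = $17,145.64

$17,145.64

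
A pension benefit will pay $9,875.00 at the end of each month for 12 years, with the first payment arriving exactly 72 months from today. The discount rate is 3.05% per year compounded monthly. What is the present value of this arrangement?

$993,380.79

Ordinary annuity of 144 payments, first payment at period 72.
Periodic rate r = 0.0305/12 per month; n is counted in months.
The ordinary-annuity PV formula values the stream one period before the first payment (period 71); discount that back 71 periods:
PV₀ = 9,875 × [1 − (1+r)^−144] / r × (1+r)^−71 = $993,380.79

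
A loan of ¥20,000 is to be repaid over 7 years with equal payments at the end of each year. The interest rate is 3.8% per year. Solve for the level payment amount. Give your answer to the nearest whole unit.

¥3,308

Level ordinary annuity; solve PV = PMT × [(1 − (1+r)^−n)/r] for PMT.
Periodic rate r = 0.038 per year.
With n = 7: PMT = 20,000 / ([(1 − (1+r)^−n)/r]) = ¥3,308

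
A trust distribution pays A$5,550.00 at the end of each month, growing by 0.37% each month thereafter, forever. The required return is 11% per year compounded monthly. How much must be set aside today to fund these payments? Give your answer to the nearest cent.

Periodic rate r = 0.11/12 per month.
Growing perpetuity (Gordon): PV = PMT₁ / (r − g) = 5,550 / (r − 0.0037) = A$1,015,243.90.

A$1,015,243.90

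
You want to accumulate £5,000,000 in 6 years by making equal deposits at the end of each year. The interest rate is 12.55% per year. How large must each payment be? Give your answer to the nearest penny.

£607,631.29

Level ordinary annuity; solve FV = PMT × [((1+r)^n − 1)/r] for PMT.
Periodic rate r = 0.1255 per year.
With n = 6: PMT = 5,000,000 / ([((1+r)^n − 1)/r]) = £607,631.29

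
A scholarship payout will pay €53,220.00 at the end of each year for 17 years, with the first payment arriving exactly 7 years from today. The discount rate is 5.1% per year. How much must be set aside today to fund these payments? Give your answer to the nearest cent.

€441,877.19

Ordinary annuity of 17 payments, first payment at period 7.
Periodic rate r = 0.051 per year.
The ordinary-annuity PV formula values the stream one period before the first payment (period 6); discount that back 6 periods:
PV₀ = 53,220 × [1 − (1+r)^−17] / r × (1+r)^−6 = €441,877.19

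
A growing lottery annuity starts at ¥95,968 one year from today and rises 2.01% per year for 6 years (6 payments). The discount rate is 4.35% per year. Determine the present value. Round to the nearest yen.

¥521,779

Periodic rate r = 0.0435 per year.
Growing ordinary annuity: PV = PMT₁ × [1 − ((1+g)/(1+r))^n] / (r − g) = 95,968 × [1 − ((1+0.0201)/(1+r))^6] / (r − 0.0201) = ¥521,779.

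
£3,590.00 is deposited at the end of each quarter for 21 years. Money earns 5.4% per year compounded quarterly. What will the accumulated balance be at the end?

£554,342.39

This is an ordinary annuity: 84 deposits of £3,590.00 at the end of each quarter.
Periodic rate r = 0.054/4 per quarter; n is counted in quarters.
FV = PMT × [((1+r)^n − 1)/r] = 3,590 × [(1+r)^84 − 1] / r = £554,342.39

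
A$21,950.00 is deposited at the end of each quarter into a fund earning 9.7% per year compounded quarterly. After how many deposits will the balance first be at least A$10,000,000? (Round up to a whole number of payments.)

Periodic rate r = 0.097/4 per quarter; n is counted in quarters.
Ordinary annuity FV: 10,000,000 = 21,950 × [((1+r)^n − 1)/r].
(1+r)^n = 1 + 10,000,000 × r / 21,950, so n = ln(1 + 10,000,000·r/21,950) / ln(1+r) = 103.87.
Round up to a whole number of payments: n = 104.

104 payments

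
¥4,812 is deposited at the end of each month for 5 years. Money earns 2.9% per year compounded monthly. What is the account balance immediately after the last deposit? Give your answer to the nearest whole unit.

¥310,299

This is an ordinary annuity: 60 deposits of ¥4,812 at the end of each month.
Periodic rate r = 0.029/12 per month; n is counted in months.
FV = PMT × [((1+r)^n − 1)/r] = 4,812 × [(1+r)^60 − 1] / r = ¥310,299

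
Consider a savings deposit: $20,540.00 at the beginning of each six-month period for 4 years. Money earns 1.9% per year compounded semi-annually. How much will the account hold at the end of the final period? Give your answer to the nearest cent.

This is an annuity due: 8 deposits of $20,540.00 at the beginning of each six-month period.
Periodic rate r = 0.019/2 per half-year; n is counted in half-years.
FV = PMT × [((1+r)^n − 1)/r] × (1+r) = 20,540 × [(1+r)^8 − 1] / r × (1+r) = $171,502.63

$171,502.63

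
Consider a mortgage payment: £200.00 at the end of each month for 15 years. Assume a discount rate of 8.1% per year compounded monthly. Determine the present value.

£20,802.26

This is an ordinary annuity: 180 payments of £200.00 at the end of each month.
Periodic rate r = 0.081/12 per month; n is counted in months.
PV = PMT × [(1 − (1+r)^−n)/r] = 200 × [1 − (1+r)^−180] / r = £20,802.26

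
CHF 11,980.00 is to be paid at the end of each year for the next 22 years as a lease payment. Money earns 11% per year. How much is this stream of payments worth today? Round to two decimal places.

CHF 97,945.35

This is an ordinary annuity: 22 payments of CHF 11,980.00 at the end of each year.
Periodic rate r = 0.11 per year.
PV = PMT × [(1 − (1+r)^−n)/r] = 11,980 × [1 − (1+r)^−22] / r = CHF 97,945.35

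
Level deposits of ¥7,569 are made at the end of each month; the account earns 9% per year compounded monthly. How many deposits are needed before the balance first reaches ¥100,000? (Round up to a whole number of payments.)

Periodic rate r = 0.09/12 per month; n is counted in months.
Ordinary annuity FV: 100,000 = 7,569 × [((1+r)^n − 1)/r].
(1+r)^n = 1 + 100,000 × r / 7,569, so n = ln(1 + 100,000·r/7,569) / ln(1+r) = 12.64.
Round up to a whole number of payments: n = 13.

13 payments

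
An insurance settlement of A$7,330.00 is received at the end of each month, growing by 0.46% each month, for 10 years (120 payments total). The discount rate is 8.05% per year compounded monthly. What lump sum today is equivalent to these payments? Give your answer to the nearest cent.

Periodic rate r = 0.0805/12 per month; n is counted in months.
Growing ordinary annuity: PV = PMT₁ × [1 − ((1+g)/(1+r))^n] / (r − g) = 7,330 × [1 − ((1+0.0046)/(1+r))^120] / (r − 0.0046) = A$773,307.15.

A$773,307.15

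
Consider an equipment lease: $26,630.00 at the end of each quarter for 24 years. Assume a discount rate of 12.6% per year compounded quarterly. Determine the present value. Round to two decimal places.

This is an ordinary annuity: 96 payments of $26,630.00 at the end of each quarter.
Periodic rate r = 0.126/4 per quarter; n is counted in quarters.
PV = PMT × [(1 − (1+r)^−n)/r] = 26,630 × [1 − (1+r)^−96] / r = $802,342.75

$802,342.75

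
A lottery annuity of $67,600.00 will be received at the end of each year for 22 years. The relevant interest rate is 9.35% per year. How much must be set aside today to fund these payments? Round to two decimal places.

This is an ordinary annuity: 22 payments of $67,600.00 at the end of each year.
Periodic rate r = 0.0935 per year.
PV = PMT × [(1 − (1+r)^−n)/r] = 67,600 × [1 − (1+r)^−22] / r = $621,808.34

$621,808.34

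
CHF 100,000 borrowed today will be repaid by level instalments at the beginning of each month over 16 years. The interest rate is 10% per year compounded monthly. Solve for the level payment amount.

Level annuity due; solve PV = PMT × [(1 − (1+r)^−n)/r] × (1+r) for PMT.
Periodic rate r = 0.1/12 per month; n is counted in months.
With n = 192: PMT = 100,000 / ([(1 − (1+r)^−n)/r] × (1+r)) = CHF 1,037.26

CHF 1,037.26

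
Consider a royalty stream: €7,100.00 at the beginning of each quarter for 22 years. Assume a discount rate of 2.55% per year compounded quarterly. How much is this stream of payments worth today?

€480,099.84

This is an annuity due: 88 payments of €7,100.00 at the beginning of each quarter.
Periodic rate r = 0.0255/4 per quarter; n is counted in quarters.
PV = PMT × [(1 − (1+r)^−n)/r] × (1+r) = 7,100 × [1 − (1+r)^−88] / r × (1+r) = €480,099.84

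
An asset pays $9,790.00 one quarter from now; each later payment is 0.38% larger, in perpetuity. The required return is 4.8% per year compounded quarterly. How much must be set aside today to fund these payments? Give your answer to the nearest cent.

$1,193,902.44

Periodic rate r = 0.048/4 per quarter.
Growing perpetuity (Gordon): PV = PMT₁ / (r − g) = 9,790 / (r − 0.0038) = $1,193,902.44.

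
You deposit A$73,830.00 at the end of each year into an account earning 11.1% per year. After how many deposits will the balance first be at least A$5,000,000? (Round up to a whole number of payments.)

21 payments

Periodic rate r = 0.111 per year.
Ordinary annuity FV: 5,000,000 = 73,830 × [((1+r)^n − 1)/r].
(1+r)^n = 1 + 5,000,000 × r / 73,830, so n = ln(1 + 5,000,000·r/73,830) / ln(1+r) = 20.35.
Round up to a whole number of payments: n = 21.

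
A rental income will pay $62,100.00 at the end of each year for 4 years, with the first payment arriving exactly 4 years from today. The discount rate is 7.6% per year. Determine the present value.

$166,586.35

Ordinary annuity of 4 payments, first payment at period 4.
Periodic rate r = 0.076 per year.
The ordinary-annuity PV formula values the stream one period before the first payment (period 3); discount that back 3 periods:
PV₀ = 62,100 × [1 − (1+r)^−4] / r × (1+r)^−3 = $166,586.35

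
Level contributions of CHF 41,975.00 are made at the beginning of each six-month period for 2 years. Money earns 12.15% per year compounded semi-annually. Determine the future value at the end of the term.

CHF 194,996.55

This is an annuity due: 4 deposits of CHF 41,975.00 at the beginning of each six-month period.
Periodic rate r = 0.1215/2 per half-year; n is counted in half-years.
FV = PMT × [((1+r)^n − 1)/r] × (1+r) = 41,975 × [(1+r)^4 − 1] / r × (1+r) = CHF 194,996.55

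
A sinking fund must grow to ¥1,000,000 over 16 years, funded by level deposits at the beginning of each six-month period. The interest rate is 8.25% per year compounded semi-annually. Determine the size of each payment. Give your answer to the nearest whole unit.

¥14,975

Level annuity due; solve FV = PMT × [((1+r)^n − 1)/r] × (1+r) for PMT.
Periodic rate r = 0.0825/2 per half-year; n is counted in half-years.
With n = 32: PMT = 1,000,000 / ([((1+r)^n − 1)/r] × (1+r)) = ¥14,975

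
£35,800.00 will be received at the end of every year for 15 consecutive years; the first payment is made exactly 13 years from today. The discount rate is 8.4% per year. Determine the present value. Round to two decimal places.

£113,616.95

Ordinary annuity of 15 payments, first payment at period 13.
Periodic rate r = 0.084 per year.
The ordinary-annuity PV formula values the stream one period before the first payment (period 12); discount that back 12 periods:
PV₀ = 35,800 × [1 − (1+r)^−15] / r × (1+r)^−12 = £113,616.95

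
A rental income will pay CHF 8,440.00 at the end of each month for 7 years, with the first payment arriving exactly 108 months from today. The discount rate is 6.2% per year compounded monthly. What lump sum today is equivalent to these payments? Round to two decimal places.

Ordinary annuity of 84 payments, first payment at period 108.
Periodic rate r = 0.062/12 per month; n is counted in months.
The ordinary-annuity PV formula values the stream one period before the first payment (period 107); discount that back 107 periods:
PV₀ = 8,440 × [1 − (1+r)^−84] / r × (1+r)^−107 = CHF 330,684.77

CHF 330,684.77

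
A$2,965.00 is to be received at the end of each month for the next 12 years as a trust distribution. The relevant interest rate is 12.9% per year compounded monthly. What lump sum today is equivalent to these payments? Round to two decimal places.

This is an ordinary annuity: 144 payments of A$2,965.00 at the end of each month.
Periodic rate r = 0.129/12 per month; n is counted in months.
PV = PMT × [(1 − (1+r)^−n)/r] = 2,965 × [1 − (1+r)^−144] / r = A$216,669.20

A$216,669.20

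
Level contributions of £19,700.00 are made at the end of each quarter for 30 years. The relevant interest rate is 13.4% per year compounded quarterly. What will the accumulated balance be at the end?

This is an ordinary annuity: 120 deposits of £19,700.00 at the end of each quarter.
Periodic rate r = 0.134/4 per quarter; n is counted in quarters.
FV = PMT × [((1+r)^n − 1)/r] = 19,700 × [(1+r)^120 − 1] / r = £30,079,494.02

£30,079,494.02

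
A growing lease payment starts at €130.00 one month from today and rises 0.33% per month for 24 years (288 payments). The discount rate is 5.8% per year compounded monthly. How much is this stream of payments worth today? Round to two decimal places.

€30,169.23

Periodic rate r = 0.058/12 per month; n is counted in months.
Growing ordinary annuity: PV = PMT₁ × [1 − ((1+g)/(1+r))^n] / (r − g) = 130 × [1 − ((1+0.0033)/(1+r))^288] / (r − 0.0033) = €30,169.23.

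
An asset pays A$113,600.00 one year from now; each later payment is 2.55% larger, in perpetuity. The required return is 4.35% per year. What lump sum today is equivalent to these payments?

Periodic rate r = 0.0435 per year.
Growing perpetuity (Gordon): PV = PMT₁ / (r − g) = 113,600 / (r − 0.0255) = A$6,311,111.11.

A$6,311,111.11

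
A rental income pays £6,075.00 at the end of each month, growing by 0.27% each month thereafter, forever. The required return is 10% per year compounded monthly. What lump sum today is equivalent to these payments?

£1,078,402.37

Periodic rate r = 0.1/12 per month.
Growing perpetuity (Gordon): PV = PMT₁ / (r − g) = 6,075 / (r − 0.0027) = £1,078,402.37.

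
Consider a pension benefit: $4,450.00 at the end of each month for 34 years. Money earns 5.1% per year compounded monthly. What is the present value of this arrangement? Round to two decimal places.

This is an ordinary annuity: 408 payments of $4,450.00 at the end of each month.
Periodic rate r = 0.051/12 per month; n is counted in months.
PV = PMT × [(1 − (1+r)^−n)/r] = 4,450 × [1 − (1+r)^−408] / r = $861,492.06

$861,492.06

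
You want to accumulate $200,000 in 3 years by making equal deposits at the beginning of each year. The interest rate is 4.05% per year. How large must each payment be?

$61,545.52

Level annuity due; solve FV = PMT × [((1+r)^n − 1)/r] × (1+r) for PMT.
Periodic rate r = 0.0405 per year.
With n = 3: PMT = 200,000 / ([((1+r)^n − 1)/r] × (1+r)) = $61,545.52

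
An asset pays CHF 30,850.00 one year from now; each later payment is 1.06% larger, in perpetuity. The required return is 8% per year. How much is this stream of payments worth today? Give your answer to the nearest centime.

CHF 444,524.50

Periodic rate r = 0.08 per year.
Growing perpetuity (Gordon): PV = PMT₁ / (r − g) = 30,850 / (r − 0.0106) = CHF 444,524.50.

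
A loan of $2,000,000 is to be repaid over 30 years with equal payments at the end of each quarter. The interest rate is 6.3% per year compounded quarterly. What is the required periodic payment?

$37,203.85

Level ordinary annuity; solve PV = PMT × [(1 − (1+r)^−n)/r] for PMT.
Periodic rate r = 0.063/4 per quarter; n is counted in quarters.
With n = 120: PMT = 2,000,000 / ([(1 − (1+r)^−n)/r]) = $37,203.85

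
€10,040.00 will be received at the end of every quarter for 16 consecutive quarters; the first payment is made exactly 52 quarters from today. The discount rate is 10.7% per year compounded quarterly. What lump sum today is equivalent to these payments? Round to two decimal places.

Ordinary annuity of 16 payments, first payment at period 52.
Periodic rate r = 0.107/4 per quarter; n is counted in quarters.
The ordinary-annuity PV formula values the stream one period before the first payment (period 51); discount that back 51 periods:
PV₀ = 10,040 × [1 − (1+r)^−16] / r × (1+r)^−51 = €33,644.51

€33,644.51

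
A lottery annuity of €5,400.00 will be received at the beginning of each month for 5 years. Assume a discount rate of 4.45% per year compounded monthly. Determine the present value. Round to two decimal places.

This is an annuity due: 60 payments of €5,400.00 at the beginning of each month.
Periodic rate r = 0.0445/12 per month; n is counted in months.
PV = PMT × [(1 − (1+r)^−n)/r] × (1+r) = 5,400 × [1 − (1+r)^−60] / r × (1+r) = €291,081.63

€291,081.63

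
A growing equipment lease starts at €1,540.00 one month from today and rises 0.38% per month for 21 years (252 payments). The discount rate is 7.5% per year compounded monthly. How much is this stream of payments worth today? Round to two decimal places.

Periodic rate r = 0.075/12 per month; n is counted in months.
Growing ordinary annuity: PV = PMT₁ × [1 − ((1+g)/(1+r))^n] / (r − g) = 1,540 × [1 − ((1+0.0038)/(1+r))^252] / (r − 0.0038) = €288,506.59.

€288,506.59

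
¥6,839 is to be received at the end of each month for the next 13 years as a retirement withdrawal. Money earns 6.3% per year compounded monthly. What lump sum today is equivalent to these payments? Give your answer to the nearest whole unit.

This is an ordinary annuity: 156 payments of ¥6,839 at the end of each month.
Periodic rate r = 0.063/12 per month; n is counted in months.
PV = PMT × [(1 − (1+r)^−n)/r] = 6,839 × [1 − (1+r)^−156] / r = ¥727,125

¥727,125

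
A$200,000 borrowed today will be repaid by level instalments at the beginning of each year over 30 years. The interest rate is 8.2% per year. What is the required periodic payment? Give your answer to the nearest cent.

A$16,729.93

Level annuity due; solve PV = PMT × [(1 − (1+r)^−n)/r] × (1+r) for PMT.
Periodic rate r = 0.082 per year.
With n = 30: PMT = 200,000 / ([(1 − (1+r)^−n)/r] × (1+r)) = A$16,729.93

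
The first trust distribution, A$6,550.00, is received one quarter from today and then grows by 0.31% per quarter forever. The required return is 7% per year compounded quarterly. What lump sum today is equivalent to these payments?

Periodic rate r = 0.07/4 per quarter.
Growing perpetuity (Gordon): PV = PMT₁ / (r − g) = 6,550 / (r − 0.0031) = A$454,861.11.

A$454,861.11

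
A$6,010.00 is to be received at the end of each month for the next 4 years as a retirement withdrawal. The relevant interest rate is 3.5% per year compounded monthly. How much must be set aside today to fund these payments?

This is an ordinary annuity: 48 payments of A$6,010.00 at the end of each month.
Periodic rate r = 0.035/12 per month; n is counted in months.
PV = PMT × [(1 − (1+r)^−n)/r] = 6,010 × [1 − (1+r)^−48] / r = A$268,831.62

A$268,831.62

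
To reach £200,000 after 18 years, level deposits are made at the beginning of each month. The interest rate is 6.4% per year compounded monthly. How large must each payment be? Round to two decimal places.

Level annuity due; solve FV = PMT × [((1+r)^n − 1)/r] × (1+r) for PMT.
Periodic rate r = 0.064/12 per month; n is counted in months.
With n = 216: PMT = 200,000 / ([((1+r)^n − 1)/r] × (1+r)) = £492.38

£492.38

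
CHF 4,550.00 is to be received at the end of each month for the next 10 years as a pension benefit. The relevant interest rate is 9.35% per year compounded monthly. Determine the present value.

This is an ordinary annuity: 120 payments of CHF 4,550.00 at the end of each month.
Periodic rate r = 0.0935/12 per month; n is counted in months.
PV = PMT × [(1 − (1+r)^−n)/r] = 4,550 × [1 − (1+r)^−120] / r = CHF 353,871.60

CHF 353,871.60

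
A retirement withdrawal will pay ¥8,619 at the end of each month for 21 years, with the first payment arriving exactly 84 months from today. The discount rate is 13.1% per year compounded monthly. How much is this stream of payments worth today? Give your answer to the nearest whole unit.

¥299,838

Ordinary annuity of 252 payments, first payment at period 84.
Periodic rate r = 0.131/12 per month; n is counted in months.
The ordinary-annuity PV formula values the stream one period before the first payment (period 83); discount that back 83 periods:
PV₀ = 8,619 × [1 − (1+r)^−252] / r × (1+r)^−83 = ¥299,838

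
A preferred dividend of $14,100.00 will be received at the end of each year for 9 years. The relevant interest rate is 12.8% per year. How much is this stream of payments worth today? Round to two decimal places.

$72,897.59

This is an ordinary annuity: 9 payments of $14,100.00 at the end of each year.
Periodic rate r = 0.128 per year.
PV = PMT × [(1 − (1+r)^−n)/r] = 14,100 × [1 − (1+r)^−9] / r = $72,897.59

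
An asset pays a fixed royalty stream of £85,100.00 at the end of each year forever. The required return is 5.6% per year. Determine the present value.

£1,519,642.86

Periodic rate r = 0.056 per year.
Level perpetuity: PV = PMT / r = 85,100 / (0.056) = £1,519,642.86.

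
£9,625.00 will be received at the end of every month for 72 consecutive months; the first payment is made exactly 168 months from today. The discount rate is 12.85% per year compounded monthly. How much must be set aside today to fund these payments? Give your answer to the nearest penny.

Ordinary annuity of 72 payments, first payment at period 168.
Periodic rate r = 0.1285/12 per month; n is counted in months.
The ordinary-annuity PV formula values the stream one period before the first payment (period 167); discount that back 167 periods:
PV₀ = 9,625 × [1 − (1+r)^−72] / r × (1+r)^−167 = £81,276.02

£81,276.02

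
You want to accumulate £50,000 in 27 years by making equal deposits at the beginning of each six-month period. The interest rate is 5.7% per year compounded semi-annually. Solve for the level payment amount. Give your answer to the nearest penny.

Level annuity due; solve FV = PMT × [((1+r)^n − 1)/r] × (1+r) for PMT.
Periodic rate r = 0.057/2 per half-year; n is counted in half-years.
With n = 54: PMT = 50,000 / ([((1+r)^n − 1)/r] × (1+r)) = £389.11

£389.11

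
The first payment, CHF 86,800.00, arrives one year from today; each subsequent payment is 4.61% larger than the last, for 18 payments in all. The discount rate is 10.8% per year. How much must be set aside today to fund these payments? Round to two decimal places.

Periodic rate r = 0.108 per year.
Growing ordinary annuity: PV = PMT₁ × [1 − ((1+g)/(1+r))^n] / (r − g) = 86,800 × [1 − ((1+0.0461)/(1+r))^18] / (r − 0.0461) = CHF 904,030.39.

CHF 904,030.39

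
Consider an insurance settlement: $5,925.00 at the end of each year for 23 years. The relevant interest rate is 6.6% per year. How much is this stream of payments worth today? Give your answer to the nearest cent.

This is an ordinary annuity: 23 payments of $5,925.00 at the end of each year.
Periodic rate r = 0.066 per year.
PV = PMT × [(1 − (1+r)^−n)/r] = 5,925 × [1 − (1+r)^−23] / r = $69,131.82

$69,131.82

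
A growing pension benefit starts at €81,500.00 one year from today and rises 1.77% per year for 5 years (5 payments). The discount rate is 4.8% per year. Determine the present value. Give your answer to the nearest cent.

Periodic rate r = 0.048 per year.
Growing ordinary annuity: PV = PMT₁ × [1 − ((1+g)/(1+r))^n] / (r − g) = 81,500 × [1 − ((1+0.0177)/(1+r))^5] / (r − 0.0177) = €366,992.39.

€366,992.39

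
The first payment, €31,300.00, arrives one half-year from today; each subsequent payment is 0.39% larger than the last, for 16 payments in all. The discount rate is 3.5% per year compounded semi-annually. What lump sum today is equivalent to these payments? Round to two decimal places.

Periodic rate r = 0.035/2 per half-year; n is counted in half-years.
Growing ordinary annuity: PV = PMT₁ × [1 − ((1+g)/(1+r))^n] / (r − g) = 31,300 × [1 − ((1+0.0039)/(1+r))^16] / (r − 0.0039) = €445,795.19.

€445,795.19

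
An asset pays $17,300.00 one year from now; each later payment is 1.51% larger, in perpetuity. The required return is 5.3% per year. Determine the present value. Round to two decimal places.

Periodic rate r = 0.053 per year.
Growing perpetuity (Gordon): PV = PMT₁ / (r − g) = 17,300 / (r − 0.0151) = $456,464.38.

$456,464.38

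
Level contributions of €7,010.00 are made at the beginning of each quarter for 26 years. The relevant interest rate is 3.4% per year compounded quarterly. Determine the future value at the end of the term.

This is an annuity due: 104 deposits of €7,010.00 at the beginning of each quarter.
Periodic rate r = 0.034/4 per quarter; n is counted in quarters.
FV = PMT × [((1+r)^n − 1)/r] × (1+r) = 7,010 × [(1+r)^104 − 1] / r × (1+r) = €1,173,997.44

€1,173,997.44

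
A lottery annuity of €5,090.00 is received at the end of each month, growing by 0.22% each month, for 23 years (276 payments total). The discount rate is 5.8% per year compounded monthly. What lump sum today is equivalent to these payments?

Periodic rate r = 0.058/12 per month; n is counted in months.
Growing ordinary annuity: PV = PMT₁ × [1 − ((1+g)/(1+r))^n] / (r − g) = 5,090 × [1 − ((1+0.0022)/(1+r))^276] / (r − 0.0022) = €996,055.78.

€996,055.78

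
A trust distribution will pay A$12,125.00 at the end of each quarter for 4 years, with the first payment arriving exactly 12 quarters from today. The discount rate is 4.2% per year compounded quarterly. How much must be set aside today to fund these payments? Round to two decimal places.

A$158,433.44

Ordinary annuity of 16 payments, first payment at period 12.
Periodic rate r = 0.042/4 per quarter; n is counted in quarters.
The ordinary-annuity PV formula values the stream one period before the first payment (period 11); discount that back 11 periods:
PV₀ = 12,125 × [1 − (1+r)^−16] / r × (1+r)^−11 = A$158,433.44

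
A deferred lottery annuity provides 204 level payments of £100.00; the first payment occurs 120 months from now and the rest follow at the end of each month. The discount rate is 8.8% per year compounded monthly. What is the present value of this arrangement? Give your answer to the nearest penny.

Ordinary annuity of 204 payments, first payment at period 120.
Periodic rate r = 0.088/12 per month; n is counted in months.
The ordinary-annuity PV formula values the stream one period before the first payment (period 119); discount that back 119 periods:
PV₀ = 100 × [1 − (1+r)^−204] / r × (1+r)^−119 = £4,428.42

£4,428.42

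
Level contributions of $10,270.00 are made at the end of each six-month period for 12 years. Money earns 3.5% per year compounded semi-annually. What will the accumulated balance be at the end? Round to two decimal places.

This is an ordinary annuity: 24 deposits of $10,270.00 at the end of each six-month period.
Periodic rate r = 0.035/2 per half-year; n is counted in half-years.
FV = PMT × [((1+r)^n − 1)/r] = 10,270 × [(1+r)^24 − 1] / r = $303,078.14

$303,078.14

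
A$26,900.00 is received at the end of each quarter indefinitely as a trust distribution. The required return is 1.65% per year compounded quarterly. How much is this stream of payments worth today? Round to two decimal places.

Periodic rate r = 0.0165/4 per quarter.
Level perpetuity: PV = PMT / r = 26,900 / (0.0165/4) = A$6,521,212.12.

A$6,521,212.12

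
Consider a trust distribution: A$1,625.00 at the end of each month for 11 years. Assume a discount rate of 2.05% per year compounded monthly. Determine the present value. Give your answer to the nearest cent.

This is an ordinary annuity: 132 payments of A$1,625.00 at the end of each month.
Periodic rate r = 0.0205/12 per month; n is counted in months.
PV = PMT × [(1 − (1+r)^−n)/r] = 1,625 × [1 − (1+r)^−132] / r = A$191,888.91

A$191,888.91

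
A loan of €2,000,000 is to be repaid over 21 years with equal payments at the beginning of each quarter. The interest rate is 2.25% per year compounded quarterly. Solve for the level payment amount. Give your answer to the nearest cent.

Level annuity due; solve PV = PMT × [(1 − (1+r)^−n)/r] × (1+r) for PMT.
Periodic rate r = 0.0225/4 per quarter; n is counted in quarters.
With n = 84: PMT = 2,000,000 / ([(1 − (1+r)^−n)/r] × (1+r)) = €29,774.05

€29,774.05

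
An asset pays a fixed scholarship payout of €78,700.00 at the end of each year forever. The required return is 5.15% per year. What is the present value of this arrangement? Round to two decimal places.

€1,528,155.34

Periodic rate r = 0.0515 per year.
Level perpetuity: PV = PMT / r = 78,700 / (0.0515) = €1,528,155.34.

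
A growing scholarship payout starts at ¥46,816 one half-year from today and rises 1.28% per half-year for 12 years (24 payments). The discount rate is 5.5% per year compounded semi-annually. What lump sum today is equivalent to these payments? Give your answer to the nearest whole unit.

¥931,137

Periodic rate r = 0.055/2 per half-year; n is counted in half-years.
Growing ordinary annuity: PV = PMT₁ × [1 − ((1+g)/(1+r))^n] / (r − g) = 46,816 × [1 − ((1+0.0128)/(1+r))^24] / (r − 0.0128) = ¥931,137.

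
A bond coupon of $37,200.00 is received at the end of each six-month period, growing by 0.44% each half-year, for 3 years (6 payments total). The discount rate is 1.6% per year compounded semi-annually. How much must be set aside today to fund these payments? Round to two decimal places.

$219,460.92

Periodic rate r = 0.016/2 per half-year; n is counted in half-years.
Growing ordinary annuity: PV = PMT₁ × [1 − ((1+g)/(1+r))^n] / (r − g) = 37,200 × [1 − ((1+0.0044)/(1+r))^6] / (r − 0.0044) = $219,460.92.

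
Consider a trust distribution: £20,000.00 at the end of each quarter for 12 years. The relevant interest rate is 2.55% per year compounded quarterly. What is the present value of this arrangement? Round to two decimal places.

This is an ordinary annuity: 48 payments of £20,000.00 at the end of each quarter.
Periodic rate r = 0.0255/4 per quarter; n is counted in quarters.
PV = PMT × [(1 − (1+r)^−n)/r] = 20,000 × [1 − (1+r)^−48] / r = £824,777.47

£824,777.47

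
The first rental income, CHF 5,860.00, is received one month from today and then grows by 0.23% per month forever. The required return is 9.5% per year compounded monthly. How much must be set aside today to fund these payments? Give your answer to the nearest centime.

CHF 1,043,323.44

Periodic rate r = 0.095/12 per month.
Growing perpetuity (Gordon): PV = PMT₁ / (r − g) = 5,860 / (r − 0.0023) = CHF 1,043,323.44.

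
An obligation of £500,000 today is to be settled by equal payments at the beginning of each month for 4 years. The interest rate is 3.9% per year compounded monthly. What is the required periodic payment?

£11,230.67

Level annuity due; solve PV = PMT × [(1 − (1+r)^−n)/r] × (1+r) for PMT.
Periodic rate r = 0.039/12 per month; n is counted in months.
With n = 48: PMT = 500,000 / ([(1 − (1+r)^−n)/r] × (1+r)) = £11,230.67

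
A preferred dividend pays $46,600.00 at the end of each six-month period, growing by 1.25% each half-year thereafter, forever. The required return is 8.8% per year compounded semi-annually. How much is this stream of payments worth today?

$1,479,365.08

Periodic rate r = 0.088/2 per half-year.
Growing perpetuity (Gordon): PV = PMT₁ / (r − g) = 46,600 / (r − 0.0125) = $1,479,365.08.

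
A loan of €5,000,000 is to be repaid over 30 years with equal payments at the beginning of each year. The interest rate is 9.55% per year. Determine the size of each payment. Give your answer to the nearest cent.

€466,079.72

Level annuity due; solve PV = PMT × [(1 − (1+r)^−n)/r] × (1+r) for PMT.
Periodic rate r = 0.0955 per year.
With n = 30: PMT = 5,000,000 / ([(1 − (1+r)^−n)/r] × (1+r)) = €466,079.72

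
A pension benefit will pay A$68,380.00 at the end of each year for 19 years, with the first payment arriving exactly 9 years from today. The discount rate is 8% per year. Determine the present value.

A$354,791.40

Ordinary annuity of 19 payments, first payment at period 9.
Periodic rate r = 0.08 per year.
The ordinary-annuity PV formula values the stream one period before the first payment (period 8); discount that back 8 periods:
PV₀ = 68,380 × [1 − (1+r)^−19] / r × (1+r)^−8 = A$354,791.40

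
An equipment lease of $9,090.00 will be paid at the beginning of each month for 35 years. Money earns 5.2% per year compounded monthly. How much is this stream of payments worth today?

This is an annuity due: 420 payments of $9,090.00 at the beginning of each month.
Periodic rate r = 0.052/12 per month; n is counted in months.
PV = PMT × [(1 − (1+r)^−n)/r] × (1+r) = 9,090 × [1 − (1+r)^−420] / r × (1+r) = $1,764,084.49

$1,764,084.49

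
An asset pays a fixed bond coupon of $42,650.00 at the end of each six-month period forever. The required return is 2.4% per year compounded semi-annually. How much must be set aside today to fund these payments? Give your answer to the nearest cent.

$3,554,166.67

Periodic rate r = 0.024/2 per half-year.
Level perpetuity: PV = PMT / r = 42,650 / (0.024/2) = $3,554,166.67.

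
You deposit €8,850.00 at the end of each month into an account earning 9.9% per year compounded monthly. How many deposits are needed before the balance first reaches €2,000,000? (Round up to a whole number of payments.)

129 payments

Periodic rate r = 0.099/12 per month; n is counted in months.
Ordinary annuity FV: 2,000,000 = 8,850 × [((1+r)^n − 1)/r].
(1+r)^n = 1 + 2,000,000 × r / 8,850, so n = ln(1 + 2,000,000·r/8,850) / ln(1+r) = 128.08.
Round up to a whole number of payments: n = 129.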